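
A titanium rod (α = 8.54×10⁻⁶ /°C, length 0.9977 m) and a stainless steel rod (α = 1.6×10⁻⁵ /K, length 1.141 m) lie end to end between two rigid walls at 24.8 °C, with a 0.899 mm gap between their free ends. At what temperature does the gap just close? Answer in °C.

T = 58.4 °C

Gap closes when ΔL₁ + ΔL₂ = 0.899 mm = 8.99×10⁻⁴ m
(α₁L₁ + α₂L₂)ΔT = g
α₁L₁ + α₂L₂ = 8.54×10⁻⁶×0.9977 + 1.6×10⁻⁵×1.141 = 2.6776358×10⁻⁵ m/K
ΔT = 8.99×10⁻⁴ / 2.6776358×10⁻⁵ = 33.574 K
T = 24.8 + 33.574 = 58.374 °C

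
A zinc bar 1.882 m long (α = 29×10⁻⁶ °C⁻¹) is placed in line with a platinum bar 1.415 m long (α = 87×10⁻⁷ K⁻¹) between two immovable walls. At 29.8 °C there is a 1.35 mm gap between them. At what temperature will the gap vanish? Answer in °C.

Gap closes when ΔL₁ + ΔL₂ = 1.35 mm = 1.35×10⁻³ m
(α₁L₁ + α₂L₂)ΔT = g
α₁L₁ + α₂L₂ = 29×10⁻⁶×1.882 + 87×10⁻⁷×1.415 = 6.68885×10⁻⁵ m/K
ΔT = 1.35×10⁻³ / 6.68885×10⁻⁵ = 20.183 K
T = 29.8 + 20.183 = 49.983 °C

T = 50.0 °C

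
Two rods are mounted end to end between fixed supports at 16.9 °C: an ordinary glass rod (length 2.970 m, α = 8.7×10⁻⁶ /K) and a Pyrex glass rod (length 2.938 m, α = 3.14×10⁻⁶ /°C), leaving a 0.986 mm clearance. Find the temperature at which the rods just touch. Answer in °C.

T = 45.0 °C

α₁L₁ = 2.5839×10⁻⁵ m/K, α₂L₂ = 9.22532×10⁻⁶ m/K → total 3.506432×10⁻⁵ m/K
ΔT = g/(α₁L₁+α₂L₂) = 9.86×10⁻⁴ / 3.506432×10⁻⁵ = 28.120 K
T = 16.9 + 28.120 = 45.020 °C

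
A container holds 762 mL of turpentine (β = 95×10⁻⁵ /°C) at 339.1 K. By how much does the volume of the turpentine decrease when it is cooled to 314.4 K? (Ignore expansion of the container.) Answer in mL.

|ΔT| = |314.4 − 339.1| = 24.7 K
ΔV = βV₀ΔT = (95×10⁻⁵)(762)(24.7) = 17.9 mL

ΔV = 17.9 mL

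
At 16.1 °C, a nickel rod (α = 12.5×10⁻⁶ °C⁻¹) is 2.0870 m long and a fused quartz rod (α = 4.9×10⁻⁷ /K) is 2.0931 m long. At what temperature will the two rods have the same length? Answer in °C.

L₁(1 + α₁ΔT) = L₂(1 + α₂ΔT) ⇒ ΔT = (L₂ − L₁)/(α₁L₁ − α₂L₂)
L₂ − L₁ = 2.0931 − 2.0870 = 6.10×10⁻³ m
α₁L₁ − α₂L₂ = 12.5×10⁻⁶×2.0870 − 4.9×10⁻⁷×2.0931 = 2.5061881×10⁻⁵ m/K
ΔT = 6.10×10⁻³ / 2.5061881×10⁻⁵ = 243.398 K
T = 16.1 + 243.398 = 259.498 °C

T = 259.5 °C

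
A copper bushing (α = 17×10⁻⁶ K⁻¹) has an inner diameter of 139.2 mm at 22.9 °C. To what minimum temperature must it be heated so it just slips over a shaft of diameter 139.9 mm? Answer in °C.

T = 319 °C

Required Δd = 139.9 − 139.2 = 0.7 mm
Δd = αd₀ΔT ⇒ ΔT = Δd/(αd₀) = 0.7 / (17×10⁻⁶ × 139.2) = 295.81 K
T_min = 22.9 + 295.81 = 318.71 °C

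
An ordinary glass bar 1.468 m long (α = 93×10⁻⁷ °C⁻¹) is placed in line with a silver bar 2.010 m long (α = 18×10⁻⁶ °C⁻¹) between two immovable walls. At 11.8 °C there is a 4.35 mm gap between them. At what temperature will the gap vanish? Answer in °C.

α₁L₁ = 1.36524×10⁻⁵ m/K, α₂L₂ = 3.618×10⁻⁵ m/K → total 4.98324×10⁻⁵ m/K
ΔT = g/(α₁L₁+α₂L₂) = 4.35×10⁻³ / 4.98324×10⁻⁵ = 87.293 K
T = 11.8 + 87.293 = 99.093 °C

T = 99.1 °C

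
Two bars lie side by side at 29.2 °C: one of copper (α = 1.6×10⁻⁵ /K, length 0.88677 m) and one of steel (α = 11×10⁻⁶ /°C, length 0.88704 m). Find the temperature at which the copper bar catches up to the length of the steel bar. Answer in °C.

T = 90.14 °C

L₁(1 + α₁ΔT) = L₂(1 + α₂ΔT) ⇒ ΔT = (L₂ − L₁)/(α₁L₁ − α₂L₂)
L₂ − L₁ = 0.88704 − 0.88677 = 2.70×10⁻⁴ m
α₁L₁ − α₂L₂ = 1.6×10⁻⁵×0.88677 − 11×10⁻⁶×0.88704 = 4.43088×10⁻⁶ m/K
ΔT = 2.70×10⁻⁴ / 4.43088×10⁻⁶ = 60.9360 K
T = 29.2 + 60.9360 = 90.1360 °C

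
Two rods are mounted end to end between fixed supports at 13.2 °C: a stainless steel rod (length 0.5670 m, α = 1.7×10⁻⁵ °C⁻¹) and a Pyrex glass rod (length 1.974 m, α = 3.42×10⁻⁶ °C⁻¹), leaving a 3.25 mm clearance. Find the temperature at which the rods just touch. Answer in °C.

α₁L₁ = 9.639×10⁻⁶ m/K, α₂L₂ = 6.75108×10⁻⁶ m/K → total 1.639008×10⁻⁵ m/K
ΔT = g/(α₁L₁+α₂L₂) = 3.25×10⁻³ / 1.639008×10⁻⁵ = 198.29 K
T = 13.2 + 198.29 = 211.49 °C

T = 211 °C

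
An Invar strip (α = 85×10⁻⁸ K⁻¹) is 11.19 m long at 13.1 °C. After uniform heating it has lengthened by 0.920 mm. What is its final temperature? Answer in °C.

ΔL = αL₀ΔT ⇒ ΔT = ΔL / (αL₀)
ΔT = 0.920×10⁻³ m / (85×10⁻⁸ × 11.19 m) = 96.73 K
T = 13.1 + 96.73 = 109.83 °C

T = 110 °C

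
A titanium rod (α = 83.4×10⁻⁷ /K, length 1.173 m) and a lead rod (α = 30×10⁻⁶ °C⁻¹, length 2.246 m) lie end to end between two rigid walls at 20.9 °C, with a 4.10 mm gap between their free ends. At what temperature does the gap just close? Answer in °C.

T = 74.0 °C

Gap closes when ΔL₁ + ΔL₂ = 4.10 mm = 4.10×10⁻³ m
(α₁L₁ + α₂L₂)ΔT = g
α₁L₁ + α₂L₂ = 83.4×10⁻⁷×1.173 + 30×10⁻⁶×2.246 = 7.716282×10⁻⁵ m/K
ΔT = 4.10×10⁻³ / 7.716282×10⁻⁵ = 53.134 K
T = 20.9 + 53.134 = 74.034 °C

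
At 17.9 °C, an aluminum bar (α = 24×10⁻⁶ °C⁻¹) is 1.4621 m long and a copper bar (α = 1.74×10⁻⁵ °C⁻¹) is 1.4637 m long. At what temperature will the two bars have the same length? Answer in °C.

T = 184.2 °C

Equal length when α₁L₁ΔT − α₂L₂ΔT = L₂ − L₁ = 1.60×10⁻³ m
α₁L₁ = 3.50904×10⁻⁵, α₂L₂ = 2.546838×10⁻⁵ → Δ(αL) = 9.62202×10⁻⁶ m/K
ΔT = 1.60×10⁻³ / 9.62202×10⁻⁶ = 166.285 K, so T = 17.9 + 166.285 = 184.185 °C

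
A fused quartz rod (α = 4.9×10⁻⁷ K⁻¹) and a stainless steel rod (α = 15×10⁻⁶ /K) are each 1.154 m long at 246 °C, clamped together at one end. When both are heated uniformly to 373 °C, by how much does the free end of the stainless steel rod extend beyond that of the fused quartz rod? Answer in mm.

ΔT = 127 K
fused quartz: ΔL = 4.9×10⁻⁷ × 1.154 m × 127 = 7.1813×10⁻⁵ m = 0.071813 mm
stainless steel: ΔL = 15×10⁻⁶ × 1.154 m × 127 = 2.1984×10⁻³ m = 2.1984 mm
difference = 2.1984 − 0.071813 = 2.126587 mm

2.13 mm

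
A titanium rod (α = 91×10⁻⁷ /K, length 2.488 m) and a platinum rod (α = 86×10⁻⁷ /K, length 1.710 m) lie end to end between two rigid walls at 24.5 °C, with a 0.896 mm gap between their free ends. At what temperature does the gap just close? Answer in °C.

T = 48.5 °C

Gap closes when ΔL₁ + ΔL₂ = 0.896 mm = 8.96×10⁻⁴ m
(α₁L₁ + α₂L₂)ΔT = g
α₁L₁ + α₂L₂ = 91×10⁻⁷×2.488 + 86×10⁻⁷×1.710 = 3.73468×10⁻⁵ m/K
ΔT = 8.96×10⁻⁴ / 3.73468×10⁻⁵ = 23.991 K
T = 24.5 + 23.991 = 48.491 °C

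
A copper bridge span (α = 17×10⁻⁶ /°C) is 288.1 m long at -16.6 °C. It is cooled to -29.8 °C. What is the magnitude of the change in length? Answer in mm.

|ΔT| = |-29.8 − (-16.6)| = 13.2 K
ΔL = αL₀ΔT = (17×10⁻⁶)(288.1)(13.2) = 6.46×10⁻² m

ΔL = 64.6 mm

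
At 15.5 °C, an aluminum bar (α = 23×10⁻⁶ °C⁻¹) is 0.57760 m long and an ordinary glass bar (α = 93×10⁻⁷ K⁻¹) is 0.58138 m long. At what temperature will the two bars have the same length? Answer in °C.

T = 495.3 °C

Equal length when α₁L₁ΔT − α₂L₂ΔT = L₂ − L₁ = 3.78×10⁻³ m
α₁L₁ = 1.32848×10⁻⁵, α₂L₂ = 5.406834×10⁻⁶ → Δ(αL) = 7.877966×10⁻⁶ m/K
ΔT = 3.78×10⁻³ / 7.877966×10⁻⁶ = 479.819 K, so T = 15.5 + 479.819 = 495.319 °C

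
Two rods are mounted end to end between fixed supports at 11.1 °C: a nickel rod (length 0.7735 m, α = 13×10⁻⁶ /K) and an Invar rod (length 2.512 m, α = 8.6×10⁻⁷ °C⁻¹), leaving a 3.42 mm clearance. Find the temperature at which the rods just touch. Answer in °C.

T = 291 °C

α₁L₁ = 1.00555×10⁻⁵ m/K, α₂L₂ = 2.16032×10⁻⁶ m/K → total 1.221582×10⁻⁵ m/K
ΔT = g/(α₁L₁+α₂L₂) = 3.42×10⁻³ / 1.221582×10⁻⁵ = 279.96 K
T = 11.1 + 279.96 = 291.06 °C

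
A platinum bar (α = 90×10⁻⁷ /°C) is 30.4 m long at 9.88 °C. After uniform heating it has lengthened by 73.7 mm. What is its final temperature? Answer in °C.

ΔL = αL₀ΔT ⇒ ΔT = ΔL / (αL₀)
ΔT = 73.7×10⁻³ m / (90×10⁻⁷ × 30.4 m) = 269.37 K
T = 9.88 + 269.37 = 279.25 °C

T = 279 °C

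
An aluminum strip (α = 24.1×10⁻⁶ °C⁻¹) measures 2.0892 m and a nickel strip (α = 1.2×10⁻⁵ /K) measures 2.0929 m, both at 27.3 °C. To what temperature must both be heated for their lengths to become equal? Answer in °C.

T = 173.9 °C

L₁(1 + α₁ΔT) = L₂(1 + α₂ΔT) ⇒ ΔT = (L₂ − L₁)/(α₁L₁ − α₂L₂)
L₂ − L₁ = 2.0929 − 2.0892 = 3.70×10⁻³ m
α₁L₁ − α₂L₂ = 24.1×10⁻⁶×2.0892 − 1.2×10⁻⁵×2.0929 = 2.523492×10⁻⁵ m/K
ΔT = 3.70×10⁻³ / 2.523492×10⁻⁵ = 146.622 K
T = 27.3 + 146.622 = 173.922 °C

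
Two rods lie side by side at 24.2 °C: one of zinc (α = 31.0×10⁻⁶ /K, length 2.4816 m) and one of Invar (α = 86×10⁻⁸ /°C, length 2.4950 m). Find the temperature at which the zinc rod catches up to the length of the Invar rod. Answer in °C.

Equal length when α₁L₁ΔT − α₂L₂ΔT = L₂ − L₁ = 1.34×10⁻² m
α₁L₁ = 7.69296×10⁻⁵, α₂L₂ = 2.1457×10⁻⁶ → Δ(αL) = 7.47839×10⁻⁵ m/K
ΔT = 1.34×10⁻² / 7.47839×10⁻⁵ = 179.183 K, so T = 24.2 + 179.183 = 203.383 °C

T = 203.4 °C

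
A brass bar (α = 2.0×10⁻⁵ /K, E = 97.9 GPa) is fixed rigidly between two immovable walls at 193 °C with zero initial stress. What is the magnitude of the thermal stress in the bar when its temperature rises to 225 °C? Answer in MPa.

σ = 62.7 MPa

Fully constrained: the free strain ε = αΔT is blocked, so σ = Eε = EαΔT.
|ΔT| = 32 K
σ = 97.9×10⁹ × 2.0×10⁻⁵ × 32 = 6.27×10⁷ Pa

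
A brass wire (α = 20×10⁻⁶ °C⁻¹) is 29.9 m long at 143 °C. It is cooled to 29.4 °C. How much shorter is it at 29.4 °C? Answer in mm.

|ΔT| = |29.4 − 143| = 113.6 K
ΔL = αL₀ΔT = (20×10⁻⁶)(29.9)(113.6) = 6.79×10⁻² m

ΔL = 67.9 mm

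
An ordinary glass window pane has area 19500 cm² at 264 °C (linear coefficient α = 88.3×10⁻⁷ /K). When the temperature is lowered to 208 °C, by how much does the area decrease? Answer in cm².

ΔA = 19.3 cm²

Area coefficient ≈ 2α; |ΔT| = 56 K
ΔA = 2αA₀ΔT = 2(88.3×10⁻⁷)(19500)(56) = 19.3 cm²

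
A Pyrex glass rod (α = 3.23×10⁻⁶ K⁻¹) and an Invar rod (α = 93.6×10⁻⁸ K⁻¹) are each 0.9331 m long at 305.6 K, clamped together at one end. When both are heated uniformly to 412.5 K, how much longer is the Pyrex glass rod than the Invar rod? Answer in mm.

ΔT = 106.9 K
Pyrex glass: ΔL = 3.23×10⁻⁶ × 0.9331 m × 106.9 = 3.2219×10⁻⁴ m = 0.32219 mm
Invar: ΔL = 93.6×10⁻⁸ × 0.9331 m × 106.9 = 9.3364×10⁻⁵ m = 0.093364 mm
difference = 0.32219 − 0.093364 = 0.228826 mm

0.229 mm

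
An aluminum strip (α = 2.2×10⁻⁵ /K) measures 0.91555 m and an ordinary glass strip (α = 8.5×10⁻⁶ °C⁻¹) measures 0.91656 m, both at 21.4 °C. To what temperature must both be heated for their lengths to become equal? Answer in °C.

Equal length when α₁L₁ΔT − α₂L₂ΔT = L₂ − L₁ = 1.01×10⁻³ m
α₁L₁ = 2.01421×10⁻⁵, α₂L₂ = 7.79076×10⁻⁶ → Δ(αL) = 1.235134×10⁻⁵ m/K
ΔT = 1.01×10⁻³ / 1.235134×10⁻⁵ = 81.773 K, so T = 21.4 + 81.773 = 103.173 °C

T = 103.2 °C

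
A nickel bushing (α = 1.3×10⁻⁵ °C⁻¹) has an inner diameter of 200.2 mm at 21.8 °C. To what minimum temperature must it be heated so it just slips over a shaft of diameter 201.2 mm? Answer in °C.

Required Δd = 201.2 − 200.2 = 1.0 mm
Δd = αd₀ΔT ⇒ ΔT = Δd/(αd₀) = 1.0 / (1.3×10⁻⁵ × 200.2) = 384.23 K
T_min = 21.8 + 384.23 = 406.03 °C

T = 406 °C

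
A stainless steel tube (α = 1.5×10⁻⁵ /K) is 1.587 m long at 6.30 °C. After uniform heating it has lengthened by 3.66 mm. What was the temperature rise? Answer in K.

ΔL = αL₀ΔT ⇒ ΔT = ΔL / (αL₀)
ΔT = 3.66×10⁻³ m / (1.5×10⁻⁵ × 1.587 m) = 153.75 K

ΔT = 154 K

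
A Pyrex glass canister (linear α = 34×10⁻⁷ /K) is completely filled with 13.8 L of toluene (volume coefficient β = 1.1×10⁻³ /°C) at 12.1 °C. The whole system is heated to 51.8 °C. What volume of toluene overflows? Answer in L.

The canister also expands: β_container ≈ 3α = 1.02×10⁻⁵ /K
Net overflow = V₀(β_liq − 3α_cont)ΔT
β − 3α = 1.10×10⁻³ − 1.02×10⁻⁵ = 1.0898×10⁻³ /K; ΔT = 39.7 K
ΔV = 13.8 × 1.0898×10⁻³ × 39.7 = 0.597 L

0.597 L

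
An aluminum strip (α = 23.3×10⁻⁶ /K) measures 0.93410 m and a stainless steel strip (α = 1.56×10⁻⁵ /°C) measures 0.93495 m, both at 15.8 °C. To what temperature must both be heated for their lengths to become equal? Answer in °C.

T = 134.2 °C

L₁(1 + α₁ΔT) = L₂(1 + α₂ΔT) ⇒ ΔT = (L₂ − L₁)/(α₁L₁ − α₂L₂)
L₂ − L₁ = 0.93495 − 0.93410 = 8.50×10⁻⁴ m
α₁L₁ − α₂L₂ = 23.3×10⁻⁶×0.93410 − 1.56×10⁻⁵×0.93495 = 7.17931×10⁻⁶ m/K
ΔT = 8.50×10⁻⁴ / 7.17931×10⁻⁶ = 118.396 K
T = 15.8 + 118.396 = 134.196 °C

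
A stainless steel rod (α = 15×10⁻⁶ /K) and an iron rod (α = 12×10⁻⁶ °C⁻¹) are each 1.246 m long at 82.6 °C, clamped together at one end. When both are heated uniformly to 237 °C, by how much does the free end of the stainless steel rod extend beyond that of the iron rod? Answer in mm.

0.577 mm

ΔT = 154.4 K
stainless steel: ΔL = 15×10⁻⁶ × 1.246 m × 154.4 = 2.8857×10⁻³ m = 2.8857 mm
iron: ΔL = 12×10⁻⁶ × 1.246 m × 154.4 = 2.3086×10⁻³ m = 2.3086 mm
difference = 2.8857 − 2.3086 = 0.5771 mm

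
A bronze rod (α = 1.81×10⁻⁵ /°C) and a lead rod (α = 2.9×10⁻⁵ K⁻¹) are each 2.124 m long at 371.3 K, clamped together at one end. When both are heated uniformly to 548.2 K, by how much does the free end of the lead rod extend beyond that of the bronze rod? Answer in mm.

4.10 mm

ΔT = 176.9 K
bronze: ΔL = 1.81×10⁻⁵ × 2.124 m × 176.9 = 6.8008×10⁻³ m = 6.8008 mm
lead: ΔL = 2.9×10⁻⁵ × 2.124 m × 176.9 = 1.0896×10⁻² m = 10.896 mm
difference = 10.896 − 6.8008 = 4.0952 mm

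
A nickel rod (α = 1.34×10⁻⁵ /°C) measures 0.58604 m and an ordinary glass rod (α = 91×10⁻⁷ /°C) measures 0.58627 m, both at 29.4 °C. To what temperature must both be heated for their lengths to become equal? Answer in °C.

Equal length when α₁L₁ΔT − α₂L₂ΔT = L₂ − L₁ = 2.30×10⁻⁴ m
α₁L₁ = 7.852936×10⁻⁶, α₂L₂ = 5.335057×10⁻⁶ → Δ(αL) = 2.517879×10⁻⁶ m/K
ΔT = 2.30×10⁻⁴ / 2.517879×10⁻⁶ = 91.347 K, so T = 29.4 + 91.347 = 120.747 °C

T = 120.7 °C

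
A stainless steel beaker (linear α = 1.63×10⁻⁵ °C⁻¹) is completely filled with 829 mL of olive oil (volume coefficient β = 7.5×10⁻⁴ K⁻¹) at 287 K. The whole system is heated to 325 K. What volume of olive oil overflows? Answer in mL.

The beaker also expands: β_container ≈ 3α = 4.89×10⁻⁵ /K
Net overflow = V₀(β_liq − 3α_cont)ΔT
β − 3α = 7.50×10⁻⁴ − 4.89×10⁻⁵ = 7.011×10⁻⁴ /K; ΔT = 38 K
ΔV = 829 × 7.011×10⁻⁴ × 38 = 22.1 mL

22.1 mL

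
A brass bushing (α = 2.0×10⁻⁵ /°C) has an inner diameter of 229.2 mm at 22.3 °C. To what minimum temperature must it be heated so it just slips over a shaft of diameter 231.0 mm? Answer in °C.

T = 415 °C

Required Δd = 231.0 − 229.2 = 1.8 mm
Δd = αd₀ΔT ⇒ ΔT = Δd/(αd₀) = 1.8 / (2.0×10⁻⁵ × 229.2) = 392.67 K
T_min = 22.3 + 392.67 = 414.97 °C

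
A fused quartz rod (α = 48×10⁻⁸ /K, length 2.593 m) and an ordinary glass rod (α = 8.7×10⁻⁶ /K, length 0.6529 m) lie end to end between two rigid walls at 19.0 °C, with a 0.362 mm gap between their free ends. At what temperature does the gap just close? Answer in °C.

α₁L₁ = 1.24464×10⁻⁶ m/K, α₂L₂ = 5.68023×10⁻⁶ m/K → total 6.92487×10⁻⁶ m/K
ΔT = g/(α₁L₁+α₂L₂) = 3.62×10⁻⁴ / 6.92487×10⁻⁶ = 52.275 K
T = 19.0 + 52.275 = 71.275 °C

T = 71.3 °C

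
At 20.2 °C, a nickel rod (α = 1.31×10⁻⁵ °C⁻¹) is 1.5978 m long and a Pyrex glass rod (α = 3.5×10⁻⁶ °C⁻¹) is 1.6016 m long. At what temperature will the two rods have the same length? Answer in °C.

Equal length when α₁L₁ΔT − α₂L₂ΔT = L₂ − L₁ = 3.80×10⁻³ m
α₁L₁ = 2.093118×10⁻⁵, α₂L₂ = 5.6056×10⁻⁶ → Δ(αL) = 1.532558×10⁻⁵ m/K
ΔT = 3.80×10⁻³ / 1.532558×10⁻⁵ = 247.951 K, so T = 20.2 + 247.951 = 268.151 °C

T = 268.2 °C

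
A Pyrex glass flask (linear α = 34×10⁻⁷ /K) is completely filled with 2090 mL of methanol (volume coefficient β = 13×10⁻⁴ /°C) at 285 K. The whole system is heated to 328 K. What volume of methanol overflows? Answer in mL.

116 mL

The flask also expands: β_container ≈ 3α = 1.02×10⁻⁵ /K
Net overflow = V₀(β_liq − 3α_cont)ΔT
β − 3α = 1.30×10⁻³ − 1.02×10⁻⁵ = 1.2898×10⁻³ /K; ΔT = 43 K
ΔV = 2090 × 1.2898×10⁻³ × 43 = 116 mL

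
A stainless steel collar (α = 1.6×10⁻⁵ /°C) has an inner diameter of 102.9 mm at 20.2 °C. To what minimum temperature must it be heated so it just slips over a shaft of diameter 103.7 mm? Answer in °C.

T = 506 °C

Required Δd = 103.7 − 102.9 = 0.8 mm
Δd = αd₀ΔT ⇒ ΔT = Δd/(αd₀) = 0.8 / (1.6×10⁻⁵ × 102.9) = 485.91 K
T_min = 20.2 + 485.91 = 506.11 °C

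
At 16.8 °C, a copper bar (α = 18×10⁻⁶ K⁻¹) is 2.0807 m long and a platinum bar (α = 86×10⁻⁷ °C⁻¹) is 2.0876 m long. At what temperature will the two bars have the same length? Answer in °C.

L₁(1 + α₁ΔT) = L₂(1 + α₂ΔT) ⇒ ΔT = (L₂ − L₁)/(α₁L₁ − α₂L₂)
L₂ − L₁ = 2.0876 − 2.0807 = 6.90×10⁻³ m
α₁L₁ − α₂L₂ = 18×10⁻⁶×2.0807 − 86×10⁻⁷×2.0876 = 1.949924×10⁻⁵ m/K
ΔT = 6.90×10⁻³ / 1.949924×10⁻⁵ = 353.860 K
T = 16.8 + 353.860 = 370.660 °C

T = 370.7 °C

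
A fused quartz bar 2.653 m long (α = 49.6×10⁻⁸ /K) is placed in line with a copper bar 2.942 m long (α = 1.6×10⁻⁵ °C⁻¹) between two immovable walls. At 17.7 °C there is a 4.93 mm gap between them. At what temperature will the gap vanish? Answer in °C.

T = 120 °C

α₁L₁ = 1.315888×10⁻⁶ m/K, α₂L₂ = 4.7072×10⁻⁵ m/K → total 4.8387888×10⁻⁵ m/K
ΔT = g/(α₁L₁+α₂L₂) = 4.93×10⁻³ / 4.8387888×10⁻⁵ = 101.89 K
T = 17.7 + 101.89 = 119.59 °C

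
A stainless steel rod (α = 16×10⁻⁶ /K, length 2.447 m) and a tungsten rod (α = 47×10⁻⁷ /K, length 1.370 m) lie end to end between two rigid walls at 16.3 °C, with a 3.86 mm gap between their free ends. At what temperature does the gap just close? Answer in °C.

T = 101 °C

α₁L₁ = 3.9152×10⁻⁵ m/K, α₂L₂ = 6.439×10⁻⁶ m/K → total 4.5591×10⁻⁵ m/K
ΔT = g/(α₁L₁+α₂L₂) = 3.86×10⁻³ / 4.5591×10⁻⁵ = 84.67 K
T = 16.3 + 84.67 = 100.97 °C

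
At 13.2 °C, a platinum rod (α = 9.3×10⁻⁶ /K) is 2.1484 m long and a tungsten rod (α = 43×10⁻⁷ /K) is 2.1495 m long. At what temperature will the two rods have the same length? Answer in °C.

Equal length when α₁L₁ΔT − α₂L₂ΔT = L₂ − L₁ = 1.10×10⁻³ m
α₁L₁ = 1.998012×10⁻⁵, α₂L₂ = 9.24285×10⁻⁶ → Δ(αL) = 1.073727×10⁻⁵ m/K
ΔT = 1.10×10⁻³ / 1.073727×10⁻⁵ = 102.447 K, so T = 13.2 + 102.447 = 115.647 °C

T = 115.6 °C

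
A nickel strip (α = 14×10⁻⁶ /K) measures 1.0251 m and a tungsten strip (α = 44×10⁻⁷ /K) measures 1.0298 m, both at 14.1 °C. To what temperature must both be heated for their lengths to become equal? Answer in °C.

L₁(1 + α₁ΔT) = L₂(1 + α₂ΔT) ⇒ ΔT = (L₂ − L₁)/(α₁L₁ − α₂L₂)
L₂ − L₁ = 1.0298 − 1.0251 = 4.70×10⁻³ m
α₁L₁ − α₂L₂ = 14×10⁻⁶×1.0251 − 44×10⁻⁷×1.0298 = 9.82028×10⁻⁶ m/K
ΔT = 4.70×10⁻³ / 9.82028×10⁻⁶ = 478.601 K
T = 14.1 + 478.601 = 492.701 °C

T = 492.7 °C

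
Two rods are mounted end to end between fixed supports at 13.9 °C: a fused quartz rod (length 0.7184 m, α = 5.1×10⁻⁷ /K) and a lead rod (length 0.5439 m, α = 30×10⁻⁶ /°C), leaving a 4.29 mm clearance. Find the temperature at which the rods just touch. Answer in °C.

T = 271 °C

Gap closes when ΔL₁ + ΔL₂ = 4.29 mm = 4.29×10⁻³ m
(α₁L₁ + α₂L₂)ΔT = g
α₁L₁ + α₂L₂ = 5.1×10⁻⁷×0.7184 + 30×10⁻⁶×0.5439 = 1.6683384×10⁻⁵ m/K
ΔT = 4.29×10⁻³ / 1.6683384×10⁻⁵ = 257.14 K
T = 13.9 + 257.14 = 271.04 °C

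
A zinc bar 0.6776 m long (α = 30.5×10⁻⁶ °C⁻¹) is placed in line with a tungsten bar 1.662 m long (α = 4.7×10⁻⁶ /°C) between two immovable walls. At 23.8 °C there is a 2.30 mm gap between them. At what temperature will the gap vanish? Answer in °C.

T = 105 °C

α₁L₁ = 2.06668×10⁻⁵ m/K, α₂L₂ = 7.8114×10⁻⁶ m/K → total 2.84782×10⁻⁵ m/K
ΔT = g/(α₁L₁+α₂L₂) = 2.30×10⁻³ / 2.84782×10⁻⁵ = 80.76 K
T = 23.8 + 80.76 = 104.56 °C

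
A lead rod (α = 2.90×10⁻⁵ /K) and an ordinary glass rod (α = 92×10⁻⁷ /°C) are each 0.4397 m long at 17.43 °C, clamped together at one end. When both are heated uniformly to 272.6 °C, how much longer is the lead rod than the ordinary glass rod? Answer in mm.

2.22 mm

ΔT = 255.17 K
lead: ΔL = 2.90×10⁻⁵ × 0.4397 m × 255.17 = 3.2537×10⁻³ m = 3.2537 mm
ordinary glass: ΔL = 92×10⁻⁷ × 0.4397 m × 255.17 = 1.0322×10⁻³ m = 1.0322 mm
difference = 3.2537 − 1.0322 = 2.2215 mm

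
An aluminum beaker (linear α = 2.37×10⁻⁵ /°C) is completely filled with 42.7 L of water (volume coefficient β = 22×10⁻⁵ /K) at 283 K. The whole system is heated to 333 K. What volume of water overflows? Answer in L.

0.318 L

The beaker also expands: β_container ≈ 3α = 7.11×10⁻⁵ /K
Net overflow = V₀(β_liq − 3α_cont)ΔT
β − 3α = 2.20×10⁻⁴ − 7.11×10⁻⁵ = 1.489×10⁻⁴ /K; ΔT = 50 K
ΔV = 42.7 × 1.489×10⁻⁴ × 50 = 0.318 L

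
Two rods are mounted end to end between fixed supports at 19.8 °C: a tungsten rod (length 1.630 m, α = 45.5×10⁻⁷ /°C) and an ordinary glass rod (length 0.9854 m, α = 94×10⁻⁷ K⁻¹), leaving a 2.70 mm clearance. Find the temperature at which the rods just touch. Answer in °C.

T = 182 °C

Gap closes when ΔL₁ + ΔL₂ = 2.70 mm = 2.70×10⁻³ m
(α₁L₁ + α₂L₂)ΔT = g
α₁L₁ + α₂L₂ = 45.5×10⁻⁷×1.630 + 94×10⁻⁷×0.9854 = 1.667926×10⁻⁵ m/K
ΔT = 2.70×10⁻³ / 1.667926×10⁻⁵ = 161.88 K
T = 19.8 + 161.88 = 181.68 °C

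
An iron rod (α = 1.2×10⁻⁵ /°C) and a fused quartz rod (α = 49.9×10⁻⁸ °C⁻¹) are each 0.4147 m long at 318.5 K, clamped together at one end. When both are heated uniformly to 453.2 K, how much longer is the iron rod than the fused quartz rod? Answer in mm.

ΔT = 134.7 K
iron: ΔL = 1.2×10⁻⁵ × 0.4147 m × 134.7 = 6.7032×10⁻⁴ m = 0.67032 mm
fused quartz: ΔL = 49.9×10⁻⁸ × 0.4147 m × 134.7 = 2.7874×10⁻⁵ m = 0.027874 mm
difference = 0.67032 − 0.027874 = 0.642446 mm

0.642 mm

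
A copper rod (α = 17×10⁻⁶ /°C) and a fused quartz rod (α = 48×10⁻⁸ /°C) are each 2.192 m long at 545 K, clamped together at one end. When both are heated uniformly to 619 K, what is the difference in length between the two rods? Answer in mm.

ΔT = 74 K
copper: ΔL = 17×10⁻⁶ × 2.192 m × 74 = 2.7575×10⁻³ m = 2.7575 mm
fused quartz: ΔL = 48×10⁻⁸ × 2.192 m × 74 = 7.7860×10⁻⁵ m = 0.077860 mm
difference = 2.7575 − 0.077860 = 2.67964 mm

2.68 mm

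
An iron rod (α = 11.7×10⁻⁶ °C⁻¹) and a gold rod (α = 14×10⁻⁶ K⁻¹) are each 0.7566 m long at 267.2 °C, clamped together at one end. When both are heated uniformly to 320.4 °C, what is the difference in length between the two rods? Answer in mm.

ΔT = 53.2 K
iron: ΔL = 11.7×10⁻⁶ × 0.7566 m × 53.2 = 4.7094×10⁻⁴ m = 0.47094 mm
gold: ΔL = 14×10⁻⁶ × 0.7566 m × 53.2 = 5.6352×10⁻⁴ m = 0.56352 mm
difference = 0.56352 − 0.47094 = 0.09258 mm

0.0926 mm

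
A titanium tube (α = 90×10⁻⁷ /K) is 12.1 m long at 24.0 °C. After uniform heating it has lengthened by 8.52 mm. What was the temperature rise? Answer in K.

ΔL = αL₀ΔT ⇒ ΔT = ΔL / (αL₀)
ΔT = 8.52×10⁻³ m / (90×10⁻⁷ × 12.1 m) = 78.237 K

ΔT = 78.2 K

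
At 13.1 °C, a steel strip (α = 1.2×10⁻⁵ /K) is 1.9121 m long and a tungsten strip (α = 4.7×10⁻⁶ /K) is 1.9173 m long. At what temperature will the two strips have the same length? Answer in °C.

T = 386.3 °C

L₁(1 + α₁ΔT) = L₂(1 + α₂ΔT) ⇒ ΔT = (L₂ − L₁)/(α₁L₁ − α₂L₂)
L₂ − L₁ = 1.9173 − 1.9121 = 5.20×10⁻³ m
α₁L₁ − α₂L₂ = 1.2×10⁻⁵×1.9121 − 4.7×10⁻⁶×1.9173 = 1.393389×10⁻⁵ m/K
ΔT = 5.20×10⁻³ / 1.393389×10⁻⁵ = 373.191 K
T = 13.1 + 373.191 = 386.291 °C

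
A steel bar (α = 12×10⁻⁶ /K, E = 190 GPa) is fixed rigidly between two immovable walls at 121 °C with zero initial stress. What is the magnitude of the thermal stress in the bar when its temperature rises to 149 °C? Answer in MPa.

σ = 63.8 MPa

Fully constrained: the free strain ε = αΔT is blocked, so σ = Eε = EαΔT.
|ΔT| = 28 K
σ = 190×10⁹ × 12×10⁻⁶ × 28 = 6.38×10⁷ Pa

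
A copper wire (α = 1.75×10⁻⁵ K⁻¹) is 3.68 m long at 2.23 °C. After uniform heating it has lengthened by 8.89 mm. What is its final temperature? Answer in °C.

ΔL = αL₀ΔT ⇒ ΔT = ΔL / (αL₀)
ΔT = 8.89×10⁻³ m / (1.75×10⁻⁵ × 3.68 m) = 138.04 K
T = 2.23 + 138.04 = 140.27 °C

T = 140 °C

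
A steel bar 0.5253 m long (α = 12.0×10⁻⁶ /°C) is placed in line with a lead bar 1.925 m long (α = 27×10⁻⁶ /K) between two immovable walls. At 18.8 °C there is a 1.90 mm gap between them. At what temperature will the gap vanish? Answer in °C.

T = 51.4 °C

α₁L₁ = 6.3036×10⁻⁶ m/K, α₂L₂ = 5.1975×10⁻⁵ m/K → total 5.82786×10⁻⁵ m/K
ΔT = g/(α₁L₁+α₂L₂) = 1.90×10⁻³ / 5.82786×10⁻⁵ = 32.602 K
T = 18.8 + 32.602 = 51.402 °C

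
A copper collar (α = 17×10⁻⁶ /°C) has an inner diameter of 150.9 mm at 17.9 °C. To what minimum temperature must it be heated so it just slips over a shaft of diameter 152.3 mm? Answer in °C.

Required Δd = 152.3 − 150.9 = 1.4 mm
Δd = αd₀ΔT ⇒ ΔT = Δd/(αd₀) = 1.4 / (17×10⁻⁶ × 150.9) = 545.75 K
T_min = 17.9 + 545.75 = 563.65 °C

T = 564 °C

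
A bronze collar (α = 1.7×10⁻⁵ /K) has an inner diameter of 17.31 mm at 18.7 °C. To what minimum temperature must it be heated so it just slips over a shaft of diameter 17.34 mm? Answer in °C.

Required Δd = 17.34 − 17.31 = 0.03 mm
Δd = αd₀ΔT ⇒ ΔT = Δd/(αd₀) = 0.03 / (1.7×10⁻⁵ × 17.31) = 101.95 K
T_min = 18.7 + 101.95 = 120.65 °C

T = 121 °C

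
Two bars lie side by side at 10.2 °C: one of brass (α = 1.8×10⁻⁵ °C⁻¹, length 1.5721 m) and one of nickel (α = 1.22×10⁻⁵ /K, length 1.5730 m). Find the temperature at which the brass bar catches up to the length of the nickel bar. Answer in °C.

L₁(1 + α₁ΔT) = L₂(1 + α₂ΔT) ⇒ ΔT = (L₂ − L₁)/(α₁L₁ − α₂L₂)
L₂ − L₁ = 1.5730 − 1.5721 = 9.00×10⁻⁴ m
α₁L₁ − α₂L₂ = 1.8×10⁻⁵×1.5721 − 1.22×10⁻⁵×1.5730 = 9.1072×10⁻⁶ m/K
ΔT = 9.00×10⁻⁴ / 9.1072×10⁻⁶ = 98.823 K
T = 10.2 + 98.823 = 109.023 °C

T = 109.0 °C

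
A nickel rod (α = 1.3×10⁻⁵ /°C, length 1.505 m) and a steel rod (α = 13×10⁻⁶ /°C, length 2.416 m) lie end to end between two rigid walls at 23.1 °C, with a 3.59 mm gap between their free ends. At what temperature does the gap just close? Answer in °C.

Gap closes when ΔL₁ + ΔL₂ = 3.59 mm = 3.59×10⁻³ m
(α₁L₁ + α₂L₂)ΔT = g
α₁L₁ + α₂L₂ = 1.3×10⁻⁵×1.505 + 13×10⁻⁶×2.416 = 5.0973×10⁻⁵ m/K
ΔT = 3.59×10⁻³ / 5.0973×10⁻⁵ = 70.429 K
T = 23.1 + 70.429 = 93.529 °C

T = 93.5 °C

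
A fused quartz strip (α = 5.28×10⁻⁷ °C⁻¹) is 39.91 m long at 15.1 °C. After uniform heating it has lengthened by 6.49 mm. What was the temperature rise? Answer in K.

ΔT = 308 K

ΔL = αL₀ΔT ⇒ ΔT = ΔL / (αL₀)
ΔT = 6.49×10⁻³ m / (5.28×10⁻⁷ × 39.91 m) = 307.98 K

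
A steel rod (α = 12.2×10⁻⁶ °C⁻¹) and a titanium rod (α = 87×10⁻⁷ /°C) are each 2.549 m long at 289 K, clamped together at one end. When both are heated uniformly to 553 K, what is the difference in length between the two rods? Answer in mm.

2.36 mm

ΔT = 264 K
steel: ΔL = 12.2×10⁻⁶ × 2.549 m × 264 = 8.2098×10⁻³ m = 8.2098 mm
titanium: ΔL = 87×10⁻⁷ × 2.549 m × 264 = 5.8545×10⁻³ m = 5.8545 mm
difference = 8.2098 − 5.8545 = 2.3553 mm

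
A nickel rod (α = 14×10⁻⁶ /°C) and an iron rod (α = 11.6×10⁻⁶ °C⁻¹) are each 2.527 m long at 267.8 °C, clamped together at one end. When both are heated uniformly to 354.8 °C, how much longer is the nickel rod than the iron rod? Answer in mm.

0.528 mm

ΔT = 87.0 K
nickel: ΔL = 14×10⁻⁶ × 2.527 m × 87.0 = 3.0779×10⁻³ m = 3.0779 mm
iron: ΔL = 11.6×10⁻⁶ × 2.527 m × 87.0 = 2.5502×10⁻³ m = 2.5502 mm
difference = 3.0779 − 2.5502 = 0.5277 mm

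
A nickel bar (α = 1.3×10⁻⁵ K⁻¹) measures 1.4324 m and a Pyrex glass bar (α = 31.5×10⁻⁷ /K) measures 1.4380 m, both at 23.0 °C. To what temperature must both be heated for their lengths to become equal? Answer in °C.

T = 420.4 °C

Equal length when α₁L₁ΔT − α₂L₂ΔT = L₂ − L₁ = 5.60×10⁻³ m
α₁L₁ = 1.86212×10⁻⁵, α₂L₂ = 4.5297×10⁻⁶ → Δ(αL) = 1.40915×10⁻⁵ m/K
ΔT = 5.60×10⁻³ / 1.40915×10⁻⁵ = 397.403 K, so T = 23.0 + 397.403 = 420.403 °C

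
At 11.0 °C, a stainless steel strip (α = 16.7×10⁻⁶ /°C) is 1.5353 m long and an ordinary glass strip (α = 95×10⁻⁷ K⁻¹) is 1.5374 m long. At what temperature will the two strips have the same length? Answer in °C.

T = 201.3 °C

Equal length when α₁L₁ΔT − α₂L₂ΔT = L₂ − L₁ = 2.10×10⁻³ m
α₁L₁ = 2.563951×10⁻⁵, α₂L₂ = 1.46053×10⁻⁵ → Δ(αL) = 1.103421×10⁻⁵ m/K
ΔT = 2.10×10⁻³ / 1.103421×10⁻⁵ = 190.317 K, so T = 11.0 + 190.317 = 201.317 °C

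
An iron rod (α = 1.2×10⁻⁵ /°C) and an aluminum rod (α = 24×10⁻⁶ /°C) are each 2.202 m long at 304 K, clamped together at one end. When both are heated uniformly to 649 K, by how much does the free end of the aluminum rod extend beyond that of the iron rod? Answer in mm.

9.12 mm

ΔT = 345 K
iron: ΔL = 1.2×10⁻⁵ × 2.202 m × 345 = 9.1163×10⁻³ m = 9.1163 mm
aluminum: ΔL = 24×10⁻⁶ × 2.202 m × 345 = 1.8233×10⁻² m = 18.233 mm
difference = 18.233 − 9.1163 = 9.1167 mm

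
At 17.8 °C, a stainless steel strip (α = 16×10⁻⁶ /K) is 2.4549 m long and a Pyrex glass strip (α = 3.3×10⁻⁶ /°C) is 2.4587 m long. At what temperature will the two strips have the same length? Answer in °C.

T = 139.7 °C

L₁(1 + α₁ΔT) = L₂(1 + α₂ΔT) ⇒ ΔT = (L₂ − L₁)/(α₁L₁ − α₂L₂)
L₂ − L₁ = 2.4587 − 2.4549 = 3.80×10⁻³ m
α₁L₁ − α₂L₂ = 16×10⁻⁶×2.4549 − 3.3×10⁻⁶×2.4587 = 3.116469×10⁻⁵ m/K
ΔT = 3.80×10⁻³ / 3.116469×10⁻⁵ = 121.933 K
T = 17.8 + 121.933 = 139.733 °C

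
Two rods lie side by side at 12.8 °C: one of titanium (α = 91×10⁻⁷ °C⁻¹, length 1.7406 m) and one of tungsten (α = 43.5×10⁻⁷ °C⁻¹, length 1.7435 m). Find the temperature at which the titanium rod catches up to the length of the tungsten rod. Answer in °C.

L₁(1 + α₁ΔT) = L₂(1 + α₂ΔT) ⇒ ΔT = (L₂ − L₁)/(α₁L₁ − α₂L₂)
L₂ − L₁ = 1.7435 − 1.7406 = 2.90×10⁻³ m
α₁L₁ − α₂L₂ = 91×10⁻⁷×1.7406 − 43.5×10⁻⁷×1.7435 = 8.255235×10⁻⁶ m/K
ΔT = 2.90×10⁻³ / 8.255235×10⁻⁶ = 351.292 K
T = 12.8 + 351.292 = 364.092 °C

T = 364.1 °C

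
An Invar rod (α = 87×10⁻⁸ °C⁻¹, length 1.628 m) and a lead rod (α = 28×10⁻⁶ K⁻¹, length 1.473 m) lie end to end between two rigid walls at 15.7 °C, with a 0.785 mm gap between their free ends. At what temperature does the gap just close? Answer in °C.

α₁L₁ = 1.41636×10⁻⁶ m/K, α₂L₂ = 4.1244×10⁻⁵ m/K → total 4.266036×10⁻⁵ m/K
ΔT = g/(α₁L₁+α₂L₂) = 7.85×10⁻⁴ / 4.266036×10⁻⁵ = 18.401 K
T = 15.7 + 18.401 = 34.101 °C

T = 34.1 °C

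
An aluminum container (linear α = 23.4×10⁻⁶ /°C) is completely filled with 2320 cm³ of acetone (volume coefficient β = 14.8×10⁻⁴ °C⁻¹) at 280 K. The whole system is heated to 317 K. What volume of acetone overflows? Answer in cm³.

121 cm³

The container also expands: β_container ≈ 3α = 7.02×10⁻⁵ /K
Net overflow = V₀(β_liq − 3α_cont)ΔT
β − 3α = 1.48×10⁻³ − 7.02×10⁻⁵ = 1.4098×10⁻³ /K; ΔT = 37 K
ΔV = 2320 × 1.4098×10⁻³ × 37 = 121 cm³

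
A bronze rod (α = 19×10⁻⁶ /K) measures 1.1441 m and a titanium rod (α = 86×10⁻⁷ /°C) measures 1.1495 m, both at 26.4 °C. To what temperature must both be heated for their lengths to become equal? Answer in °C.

T = 482.0 °C

L₁(1 + α₁ΔT) = L₂(1 + α₂ΔT) ⇒ ΔT = (L₂ − L₁)/(α₁L₁ − α₂L₂)
L₂ − L₁ = 1.1495 − 1.1441 = 5.40×10⁻³ m
α₁L₁ − α₂L₂ = 19×10⁻⁶×1.1441 − 86×10⁻⁷×1.1495 = 1.18522×10⁻⁵ m/K
ΔT = 5.40×10⁻³ / 1.18522×10⁻⁵ = 455.612 K
T = 26.4 + 455.612 = 482.012 °C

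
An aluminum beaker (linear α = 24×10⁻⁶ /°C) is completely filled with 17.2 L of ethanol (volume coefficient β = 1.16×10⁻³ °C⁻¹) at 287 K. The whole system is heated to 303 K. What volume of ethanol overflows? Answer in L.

0.299 L

The beaker also expands: β_container ≈ 3α = 7.2×10⁻⁵ /K
Net overflow = V₀(β_liq − 3α_cont)ΔT
β − 3α = 1.16×10⁻³ − 7.2×10⁻⁵ = 1.088×10⁻³ /K; ΔT = 16 K
ΔV = 17.2 × 1.088×10⁻³ × 16 = 0.299 L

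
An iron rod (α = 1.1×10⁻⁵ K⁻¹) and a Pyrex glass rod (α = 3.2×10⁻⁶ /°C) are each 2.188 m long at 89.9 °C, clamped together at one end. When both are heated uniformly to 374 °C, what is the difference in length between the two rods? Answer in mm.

4.85 mm

ΔT = 284.1 K
iron: ΔL = 1.1×10⁻⁵ × 2.188 m × 284.1 = 6.8377×10⁻³ m = 6.8377 mm
Pyrex glass: ΔL = 3.2×10⁻⁶ × 2.188 m × 284.1 = 1.9892×10⁻³ m = 1.9892 mm
difference = 6.8377 − 1.9892 = 4.8485 mm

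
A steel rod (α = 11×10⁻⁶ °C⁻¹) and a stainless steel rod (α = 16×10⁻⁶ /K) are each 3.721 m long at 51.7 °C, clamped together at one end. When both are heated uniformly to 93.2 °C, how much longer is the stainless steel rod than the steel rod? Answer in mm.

0.772 mm

ΔT = 41.5 K
steel: ΔL = 11×10⁻⁶ × 3.721 m × 41.5 = 1.6986×10⁻³ m = 1.6986 mm
stainless steel: ΔL = 16×10⁻⁶ × 3.721 m × 41.5 = 2.4707×10⁻³ m = 2.4707 mm
difference = 2.4707 − 1.6986 = 0.7721 mm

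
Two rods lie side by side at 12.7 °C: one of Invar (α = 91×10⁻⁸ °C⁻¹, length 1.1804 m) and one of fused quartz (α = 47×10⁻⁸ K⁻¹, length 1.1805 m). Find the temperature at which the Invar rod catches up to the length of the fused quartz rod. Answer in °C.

L₁(1 + α₁ΔT) = L₂(1 + α₂ΔT) ⇒ ΔT = (L₂ − L₁)/(α₁L₁ − α₂L₂)
L₂ − L₁ = 1.1805 − 1.1804 = 1.00×10⁻⁴ m
α₁L₁ − α₂L₂ = 91×10⁻⁸×1.1804 − 47×10⁻⁸×1.1805 = 5.19329×10⁻⁷ m/K
ΔT = 1.00×10⁻⁴ / 5.19329×10⁻⁷ = 192.556 K
T = 12.7 + 192.556 = 205.256 °C

T = 205.3 °C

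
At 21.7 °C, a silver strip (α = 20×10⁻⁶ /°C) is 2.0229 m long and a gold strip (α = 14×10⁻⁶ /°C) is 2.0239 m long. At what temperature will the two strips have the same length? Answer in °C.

T = 104.2 °C

Equal length when α₁L₁ΔT − α₂L₂ΔT = L₂ − L₁ = 1.00×10⁻³ m
α₁L₁ = 4.0458×10⁻⁵, α₂L₂ = 2.83346×10⁻⁵ → Δ(αL) = 1.21234×10⁻⁵ m/K
ΔT = 1.00×10⁻³ / 1.21234×10⁻⁵ = 82.485 K, so T = 21.7 + 82.485 = 104.185 °C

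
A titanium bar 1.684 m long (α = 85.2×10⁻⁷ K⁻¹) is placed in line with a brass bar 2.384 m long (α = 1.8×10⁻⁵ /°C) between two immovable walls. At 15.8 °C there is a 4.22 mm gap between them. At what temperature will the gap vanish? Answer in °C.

T = 89.5 °C

Gap closes when ΔL₁ + ΔL₂ = 4.22 mm = 4.22×10⁻³ m
(α₁L₁ + α₂L₂)ΔT = g
α₁L₁ + α₂L₂ = 85.2×10⁻⁷×1.684 + 1.8×10⁻⁵×2.384 = 5.725968×10⁻⁵ m/K
ΔT = 4.22×10⁻³ / 5.725968×10⁻⁵ = 73.699 K
T = 15.8 + 73.699 = 89.499 °C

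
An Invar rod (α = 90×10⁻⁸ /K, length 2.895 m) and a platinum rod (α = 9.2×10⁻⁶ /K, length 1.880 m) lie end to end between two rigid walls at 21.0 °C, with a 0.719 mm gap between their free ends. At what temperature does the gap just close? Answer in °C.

T = 57.1 °C

Gap closes when ΔL₁ + ΔL₂ = 0.719 mm = 7.19×10⁻⁴ m
(α₁L₁ + α₂L₂)ΔT = g
α₁L₁ + α₂L₂ = 90×10⁻⁸×2.895 + 9.2×10⁻⁶×1.880 = 1.99015×10⁻⁵ m/K
ΔT = 7.19×10⁻⁴ / 1.99015×10⁻⁵ = 36.128 K
T = 21.0 + 36.128 = 57.128 °C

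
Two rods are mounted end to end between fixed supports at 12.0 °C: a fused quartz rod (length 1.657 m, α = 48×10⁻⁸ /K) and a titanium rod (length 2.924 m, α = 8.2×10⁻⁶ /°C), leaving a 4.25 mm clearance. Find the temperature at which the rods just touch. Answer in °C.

α₁L₁ = 7.9536×10⁻⁷ m/K, α₂L₂ = 2.39768×10⁻⁵ m/K → total 2.477216×10⁻⁵ m/K
ΔT = g/(α₁L₁+α₂L₂) = 4.25×10⁻³ / 2.477216×10⁻⁵ = 171.56 K
T = 12.0 + 171.56 = 183.56 °C

T = 184 °C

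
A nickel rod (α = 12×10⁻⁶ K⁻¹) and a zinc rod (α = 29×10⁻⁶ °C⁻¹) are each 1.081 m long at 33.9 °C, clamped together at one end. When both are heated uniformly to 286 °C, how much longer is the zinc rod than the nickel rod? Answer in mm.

ΔT = 252.1 K
nickel: ΔL = 12×10⁻⁶ × 1.081 m × 252.1 = 3.2702×10⁻³ m = 3.2702 mm
zinc: ΔL = 29×10⁻⁶ × 1.081 m × 252.1 = 7.9031×10⁻³ m = 7.9031 mm
difference = 7.9031 − 3.2702 = 4.6329 mm

4.63 mm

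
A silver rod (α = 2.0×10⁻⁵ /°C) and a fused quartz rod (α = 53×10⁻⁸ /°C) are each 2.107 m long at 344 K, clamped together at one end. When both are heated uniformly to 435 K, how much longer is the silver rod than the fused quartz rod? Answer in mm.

3.73 mm

ΔT = 91 K
silver: ΔL = 2.0×10⁻⁵ × 2.107 m × 91 = 3.8347×10⁻³ m = 3.8347 mm
fused quartz: ΔL = 53×10⁻⁸ × 2.107 m × 91 = 1.0162×10⁻⁴ m = 0.10162 mm
difference = 3.8347 − 0.10162 = 3.73308 mm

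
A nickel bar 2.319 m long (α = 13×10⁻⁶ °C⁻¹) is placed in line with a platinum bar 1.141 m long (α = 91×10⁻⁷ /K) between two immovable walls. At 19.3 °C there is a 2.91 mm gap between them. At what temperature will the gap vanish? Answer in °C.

T = 91.1 °C

Gap closes when ΔL₁ + ΔL₂ = 2.91 mm = 2.91×10⁻³ m
(α₁L₁ + α₂L₂)ΔT = g
α₁L₁ + α₂L₂ = 13×10⁻⁶×2.319 + 91×10⁻⁷×1.141 = 4.05301×10⁻⁵ m/K
ΔT = 2.91×10⁻³ / 4.05301×10⁻⁵ = 71.798 K
T = 19.3 + 71.798 = 91.098 °C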